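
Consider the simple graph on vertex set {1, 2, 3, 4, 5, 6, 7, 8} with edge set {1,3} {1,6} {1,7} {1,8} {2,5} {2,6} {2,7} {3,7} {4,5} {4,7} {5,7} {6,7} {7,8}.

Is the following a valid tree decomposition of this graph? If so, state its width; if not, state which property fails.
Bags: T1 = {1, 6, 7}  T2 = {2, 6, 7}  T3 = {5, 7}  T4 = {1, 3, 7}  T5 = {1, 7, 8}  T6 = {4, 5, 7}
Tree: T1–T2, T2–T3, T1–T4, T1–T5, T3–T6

A tree decomposition must satisfy three properties: every vertex lies in some bag; for every edge, both endpoints lie together in some bag; and for every vertex, the bags containing it form a connected subtree. Here edge (2,5) lies in no bag, so the decomposition is invalid.

No — edge (2,5) lies in no bag.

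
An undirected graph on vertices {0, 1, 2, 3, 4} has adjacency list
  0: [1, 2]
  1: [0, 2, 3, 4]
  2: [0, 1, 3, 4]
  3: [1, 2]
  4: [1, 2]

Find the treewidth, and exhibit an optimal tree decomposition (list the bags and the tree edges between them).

Each bag holds 3 vertices, so the decomposition has width 2, which upper-bounds the treewidth. Conversely, {0, 1, 2} is a clique of size 3, and the vertices of any clique must share a bag in every tree decomposition; so some bag has ≥ 3 vertices and tw(G) ≥ 2. Hence tw(G) = 2 exactly.

Treewidth 2.
One optimal decomposition is:
Bags: B1 = {1, 2, 3}  B2 = {1, 2, 4}  B3 = {0, 1, 2}
Tree: B1–B2, B1–B3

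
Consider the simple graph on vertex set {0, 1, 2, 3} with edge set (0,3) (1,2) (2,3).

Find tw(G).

A width-1 tree decomposition is:
Bags: B1 = {0, 3}  B2 = {2, 3}  B3 = {1, 2}
Tree: B1–B2, B2–B3
The largest bag has 2 vertices, giving width 1; this decomposition certifies tw(G) ≤ 1. Any graph with an edge has treewidth ≥ 1, and G has the edge 0–3. Hence tw(G) = 1 exactly.

1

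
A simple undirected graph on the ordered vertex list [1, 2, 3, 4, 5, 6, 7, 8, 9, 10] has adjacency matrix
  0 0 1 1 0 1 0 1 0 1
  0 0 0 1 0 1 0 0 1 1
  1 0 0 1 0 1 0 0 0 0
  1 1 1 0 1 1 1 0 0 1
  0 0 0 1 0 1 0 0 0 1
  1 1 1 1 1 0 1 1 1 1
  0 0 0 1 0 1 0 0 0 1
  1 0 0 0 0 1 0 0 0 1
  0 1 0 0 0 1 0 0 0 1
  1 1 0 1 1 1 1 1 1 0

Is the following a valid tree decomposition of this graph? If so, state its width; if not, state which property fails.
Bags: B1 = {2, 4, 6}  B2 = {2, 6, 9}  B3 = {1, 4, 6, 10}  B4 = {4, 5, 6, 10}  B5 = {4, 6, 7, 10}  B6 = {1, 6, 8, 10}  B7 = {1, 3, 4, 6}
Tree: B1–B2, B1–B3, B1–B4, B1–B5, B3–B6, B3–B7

A tree decomposition must satisfy three properties: every vertex lies in some bag; for every edge, both endpoints lie together in some bag; and for every vertex, the bags containing it form a connected subtree. Here edge (10,2) lies in no bag, so the decomposition is invalid.

No — edge (10,2) lies in no bag.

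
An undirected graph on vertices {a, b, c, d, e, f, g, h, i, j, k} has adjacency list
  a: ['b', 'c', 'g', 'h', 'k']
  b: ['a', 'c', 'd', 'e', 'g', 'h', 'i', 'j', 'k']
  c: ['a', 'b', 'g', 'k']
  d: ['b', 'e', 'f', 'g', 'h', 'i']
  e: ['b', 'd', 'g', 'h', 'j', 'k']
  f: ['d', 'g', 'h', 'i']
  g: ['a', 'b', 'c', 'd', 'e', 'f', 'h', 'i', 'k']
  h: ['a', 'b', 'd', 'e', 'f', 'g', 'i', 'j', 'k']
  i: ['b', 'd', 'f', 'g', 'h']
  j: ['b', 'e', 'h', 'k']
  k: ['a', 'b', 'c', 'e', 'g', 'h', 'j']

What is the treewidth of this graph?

A width-4 tree decomposition is:
Bags: B1 = {b, d, e, g, h}  B2 = {b, e, g, h, k}  B3 = {a, b, g, h, k}  B4 = {b, d, g, h, i}  B5 = {b, e, h, j, k}  B6 = {a, b, c, g, k}  B7 = {d, f, g, h, i}
Tree: B1–B2, B2–B3, B1–B4, B2–B5, B3–B6, B4–B7
Every bag has size at most 5, so the width is 5 − 1 = 4 and tw(G) ≤ 4. On the other hand G contains the 5-clique {d, f, g, h, i}. A clique must lie in a single bag of any decomposition, so no decomposition can have width below 4. Therefore the treewidth is 4.

4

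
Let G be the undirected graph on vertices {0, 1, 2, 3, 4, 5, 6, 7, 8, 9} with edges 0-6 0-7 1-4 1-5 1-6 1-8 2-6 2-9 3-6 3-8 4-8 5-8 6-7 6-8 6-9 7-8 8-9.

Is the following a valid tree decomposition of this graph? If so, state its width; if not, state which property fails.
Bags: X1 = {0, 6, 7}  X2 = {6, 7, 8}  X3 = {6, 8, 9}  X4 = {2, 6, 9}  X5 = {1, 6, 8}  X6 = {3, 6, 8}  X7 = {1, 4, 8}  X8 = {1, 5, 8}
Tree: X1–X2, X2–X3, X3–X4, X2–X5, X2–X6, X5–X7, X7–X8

Vertex coverage: the bags together contain {0, 1, 2, 3, 4, 5, 6, 7, 8, 9}, the full vertex set. Edge coverage: each edge of G has both endpoints in at least one bag. Running intersection: for every vertex, the bags containing it form a connected subtree. All three properties hold, so this is a valid tree decomposition of width max|bag| − 1 = 2, and hence tw(G) ≤ 2.

Yes; width 2.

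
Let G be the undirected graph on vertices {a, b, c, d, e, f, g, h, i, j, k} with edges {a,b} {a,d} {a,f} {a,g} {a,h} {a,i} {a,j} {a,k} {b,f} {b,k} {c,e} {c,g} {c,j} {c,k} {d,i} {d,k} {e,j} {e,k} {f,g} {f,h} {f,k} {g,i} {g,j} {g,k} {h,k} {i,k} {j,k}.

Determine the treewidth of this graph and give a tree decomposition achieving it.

Every bag has size at most 4, so the width is 4 − 1 = 3 and tw(G) ≤ 3. On the other hand G contains the 4-clique {c, e, j, k}. A clique must lie in a single bag of any decomposition, so no decomposition can have width below 3. Hence tw(G) = 3 exactly.

Treewidth 3.
Bags: B1 = {a, g, i, k}  B2 = {a, g, j, k}  B3 = {a, f, g, k}  B4 = {a, f, h, k}  B5 = {c, g, j, k}  B6 = {a, d, i, k}  B7 = {c, e, j, k}  B8 = {a, b, f, k}
Tree: B1–B2, B2–B3, B3–B4, B2–B5, B1–B6, B5–B7, B4–B8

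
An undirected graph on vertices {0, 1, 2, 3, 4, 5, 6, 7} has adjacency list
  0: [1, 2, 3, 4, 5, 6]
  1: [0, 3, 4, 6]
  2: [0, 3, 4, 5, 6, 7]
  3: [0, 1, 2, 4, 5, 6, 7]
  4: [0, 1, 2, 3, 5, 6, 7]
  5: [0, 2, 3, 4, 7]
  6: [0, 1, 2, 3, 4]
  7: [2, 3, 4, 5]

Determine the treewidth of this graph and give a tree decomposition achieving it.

The largest bag has 5 vertices, giving width 4; this decomposition certifies tw(G) ≤ 4. For the lower bound, the 5 vertices {0, 1, 3, 4, 6} are pairwise adjacent, and any tree decomposition puts a clique entirely inside one bag — forcing width ≥ 4. Hence tw(G) = 4 exactly.

Treewidth 4.
Bags: B1 = {0, 2, 3, 4, 6}  B2 = {0, 2, 3, 4, 5}  B3 = {2, 3, 4, 5, 7}  B4 = {0, 1, 3, 4, 6}
Tree: B1–B2, B2–B3, B1–B4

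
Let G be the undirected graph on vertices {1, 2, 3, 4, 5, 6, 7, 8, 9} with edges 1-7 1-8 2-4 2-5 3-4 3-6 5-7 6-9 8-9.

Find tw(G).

2

A width-2 tree decomposition is:
Bags: B1 = {3, 6, 9}  B2 = {3, 8, 9}  B3 = {1, 3, 8}  B4 = {1, 3, 7}  B5 = {3, 5, 7}  B6 = {2, 3, 5}  B7 = {2, 3, 4}
Tree: B1–B2, B2–B3, B3–B4, B4–B5, B5–B6, B6–B7
Each bag holds 3 vertices, so the decomposition has width 2, which upper-bounds the treewidth. Since 3–6–9–8–1–7–5–2–4–3 is a cycle in G, G is not acyclic. Forests are exactly the graphs of treewidth ≤ 1, so tw(G) ≥ 2. Combining the bounds, tw(G) = 2.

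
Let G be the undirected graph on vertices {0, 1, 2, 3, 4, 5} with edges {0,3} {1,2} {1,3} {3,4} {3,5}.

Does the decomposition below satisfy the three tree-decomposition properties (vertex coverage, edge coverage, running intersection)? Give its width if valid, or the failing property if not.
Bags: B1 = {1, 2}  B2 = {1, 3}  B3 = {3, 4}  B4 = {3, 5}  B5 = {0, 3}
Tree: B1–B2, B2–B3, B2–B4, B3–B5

Every vertex of G appears in some bag (union = {0, 1, 2, 3, 4, 5}); every edge is covered by a bag; and for each vertex v the set of bags containing v is connected in the bag tree. The decomposition is therefore valid. The largest bag has 2 vertices, so the width is 1.

Yes; width 1.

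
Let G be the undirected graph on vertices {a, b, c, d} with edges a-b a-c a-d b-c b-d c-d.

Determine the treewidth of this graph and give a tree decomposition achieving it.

Treewidth 3.
One such decomposition:
Bags: B1 = {a, b, c, d}
Tree: (single bag)

A single bag containing all 4 vertices is trivially a valid decomposition of width 3. On the other hand G contains the 4-clique {a, b, c, d}. A clique must lie in a single bag of any decomposition, so no decomposition can have width below 3. Combining the bounds, tw(G) = 3.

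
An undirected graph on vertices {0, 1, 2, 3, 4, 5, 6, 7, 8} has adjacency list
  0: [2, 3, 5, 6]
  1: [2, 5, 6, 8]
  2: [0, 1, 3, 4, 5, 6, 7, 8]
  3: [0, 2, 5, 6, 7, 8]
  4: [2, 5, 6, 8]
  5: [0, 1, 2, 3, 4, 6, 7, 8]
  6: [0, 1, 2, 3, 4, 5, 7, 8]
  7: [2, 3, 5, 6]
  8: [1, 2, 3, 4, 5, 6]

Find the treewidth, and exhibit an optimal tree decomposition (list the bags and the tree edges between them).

Treewidth 4.
Bags: B1 = {2, 3, 5, 6, 8}  B2 = {2, 3, 5, 6, 7}  B3 = {0, 2, 3, 5, 6}  B4 = {2, 4, 5, 6, 8}  B5 = {1, 2, 5, 6, 8}
Tree: B1–B2, B2–B3, B1–B4, B1–B5

The largest bag has 5 vertices, giving width 4; this decomposition certifies tw(G) ≤ 4. Conversely, {1, 2, 5, 6, 8} is a clique of size 5, and the vertices of any clique must share a bag in every tree decomposition; so some bag has ≥ 5 vertices and tw(G) ≥ 4. The upper and lower bounds meet at 4, so that is the treewidth.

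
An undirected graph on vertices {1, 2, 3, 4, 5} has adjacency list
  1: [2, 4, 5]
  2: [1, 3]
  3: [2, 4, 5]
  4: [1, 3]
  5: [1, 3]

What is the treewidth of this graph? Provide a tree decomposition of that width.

Treewidth 2.
Bags: B1 = {1, 3, 5}  B2 = {1, 2, 3}  B3 = {1, 3, 4}
Tree: B1–B2, B2–B3

The largest bag has 3 vertices, giving width 2; this decomposition certifies tw(G) ≤ 2. For the lower bound, G contains the cycle 3–5–1–2–3, so G is not a forest; only forests have treewidth ≤ 1, hence tw(G) ≥ 2. Combining the bounds, tw(G) = 2.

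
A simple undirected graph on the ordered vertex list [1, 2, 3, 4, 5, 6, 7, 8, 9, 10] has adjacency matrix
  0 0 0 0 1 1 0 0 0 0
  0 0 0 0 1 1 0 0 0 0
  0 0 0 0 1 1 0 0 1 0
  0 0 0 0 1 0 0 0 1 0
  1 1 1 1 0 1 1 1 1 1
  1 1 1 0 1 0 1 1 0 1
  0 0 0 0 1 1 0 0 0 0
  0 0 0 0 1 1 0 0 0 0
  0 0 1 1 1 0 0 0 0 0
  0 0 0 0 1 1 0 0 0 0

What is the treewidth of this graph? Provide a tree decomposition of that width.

Treewidth 2.
One optimal decomposition is:
Bags: B1 = {3, 5, 6}  B2 = {2, 5, 6}  B3 = {3, 5, 9}  B4 = {5, 6, 8}  B5 = {4, 5, 9}  B6 = {1, 5, 6}  B7 = {5, 6, 10}  B8 = {5, 6, 7}
Tree: B1–B2, B1–B3, B2–B4, B3–B5, B4–B6, B1–B7, B6–B8

The largest bag has 3 vertices, giving width 2; this decomposition certifies tw(G) ≤ 2. Conversely, {3, 5, 9} is a clique of size 3, and the vertices of any clique must share a bag in every tree decomposition; so some bag has ≥ 3 vertices and tw(G) ≥ 2. The upper and lower bounds meet at 2, so that is the treewidth.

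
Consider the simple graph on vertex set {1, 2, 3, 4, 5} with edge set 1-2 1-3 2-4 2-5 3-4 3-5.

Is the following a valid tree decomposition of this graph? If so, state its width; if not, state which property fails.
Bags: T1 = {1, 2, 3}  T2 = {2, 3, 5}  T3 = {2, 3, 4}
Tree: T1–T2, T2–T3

Yes; width 2.

Vertex coverage: the bags together contain {1, 2, 3, 4, 5}, the full vertex set. Edge coverage: each edge of G has both endpoints in at least one bag. Running intersection: for every vertex, the bags containing it form a connected subtree. All three properties hold, so this is a valid tree decomposition of width max|bag| − 1 = 2, and hence tw(G) ≤ 2.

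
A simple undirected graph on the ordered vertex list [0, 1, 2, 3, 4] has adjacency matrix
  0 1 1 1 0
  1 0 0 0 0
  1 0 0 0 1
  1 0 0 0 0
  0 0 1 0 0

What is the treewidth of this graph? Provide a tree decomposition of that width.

Treewidth 1.
Bags: B1 = {2, 4}  B2 = {0, 2}  B3 = {0, 3}  B4 = {0, 1}
Tree: B1–B2, B2–B3, B2–B4

Each bag holds 2 vertices, so the decomposition has width 1, which upper-bounds the treewidth. Any graph with an edge has treewidth ≥ 1, and G has the edge 4–2. Therefore the treewidth is 1.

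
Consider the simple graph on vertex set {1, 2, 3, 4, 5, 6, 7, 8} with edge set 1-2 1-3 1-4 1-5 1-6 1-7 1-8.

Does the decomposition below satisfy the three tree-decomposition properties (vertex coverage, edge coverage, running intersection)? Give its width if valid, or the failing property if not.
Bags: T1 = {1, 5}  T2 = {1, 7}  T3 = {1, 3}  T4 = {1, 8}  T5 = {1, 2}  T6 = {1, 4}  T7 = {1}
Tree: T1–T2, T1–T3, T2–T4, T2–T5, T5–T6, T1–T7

No — vertex 6 appears in no bag.

A tree decomposition must satisfy three properties: every vertex lies in some bag; for every edge, both endpoints lie together in some bag; and for every vertex, the bags containing it form a connected subtree. Here vertex 6 appears in no bag, so the decomposition is invalid.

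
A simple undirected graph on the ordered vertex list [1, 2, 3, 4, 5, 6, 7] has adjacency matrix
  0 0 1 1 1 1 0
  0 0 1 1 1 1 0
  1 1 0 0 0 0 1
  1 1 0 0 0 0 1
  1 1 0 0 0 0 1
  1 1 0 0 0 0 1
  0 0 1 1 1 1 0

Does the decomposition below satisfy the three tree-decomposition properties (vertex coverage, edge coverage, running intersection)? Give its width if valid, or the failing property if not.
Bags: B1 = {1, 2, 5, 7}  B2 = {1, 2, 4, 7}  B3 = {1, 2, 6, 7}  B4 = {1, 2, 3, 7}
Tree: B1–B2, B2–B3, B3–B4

Vertex coverage: the bags together contain {1, 2, 3, 4, 5, 6, 7}, the full vertex set. Edge coverage: each edge of G has both endpoints in at least one bag. Running intersection: for every vertex, the bags containing it form a connected subtree. All three properties hold, so this is a valid tree decomposition of width max|bag| − 1 = 3, and hence tw(G) ≤ 3.

Yes; width 3.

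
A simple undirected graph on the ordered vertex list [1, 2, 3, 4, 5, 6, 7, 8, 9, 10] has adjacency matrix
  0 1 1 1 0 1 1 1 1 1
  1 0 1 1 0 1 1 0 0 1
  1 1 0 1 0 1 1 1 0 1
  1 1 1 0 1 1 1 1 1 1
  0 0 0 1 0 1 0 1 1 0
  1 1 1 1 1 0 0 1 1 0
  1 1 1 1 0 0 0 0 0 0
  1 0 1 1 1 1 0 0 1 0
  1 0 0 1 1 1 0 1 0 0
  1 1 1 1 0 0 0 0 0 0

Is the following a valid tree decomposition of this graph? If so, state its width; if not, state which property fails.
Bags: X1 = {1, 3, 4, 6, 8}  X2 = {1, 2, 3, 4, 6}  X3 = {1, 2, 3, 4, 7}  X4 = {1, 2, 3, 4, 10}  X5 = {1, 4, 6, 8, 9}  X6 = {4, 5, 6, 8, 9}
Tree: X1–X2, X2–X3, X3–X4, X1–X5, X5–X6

Checking the three conditions: (i) the bags cover all of {1, 2, 3, 4, 5, 6, 7, 8, 9, 10}; (ii) for each edge, some bag contains both endpoints; (iii) the bags containing any fixed vertex form a subtree. All hold, so the decomposition is valid with width 5 − 1 = 4.

Yes; width 4.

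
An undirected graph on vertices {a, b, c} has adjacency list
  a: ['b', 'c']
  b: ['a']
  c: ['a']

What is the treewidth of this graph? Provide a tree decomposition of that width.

Treewidth 1.
One such decomposition:
Bags: B1 = {a, c}  B2 = {a, b}
Tree: B1–B2

Every bag has size at most 2, so the width is 2 − 1 = 1 and tw(G) ≤ 1. G has an edge, so its treewidth is at least 1. Therefore the treewidth is 1.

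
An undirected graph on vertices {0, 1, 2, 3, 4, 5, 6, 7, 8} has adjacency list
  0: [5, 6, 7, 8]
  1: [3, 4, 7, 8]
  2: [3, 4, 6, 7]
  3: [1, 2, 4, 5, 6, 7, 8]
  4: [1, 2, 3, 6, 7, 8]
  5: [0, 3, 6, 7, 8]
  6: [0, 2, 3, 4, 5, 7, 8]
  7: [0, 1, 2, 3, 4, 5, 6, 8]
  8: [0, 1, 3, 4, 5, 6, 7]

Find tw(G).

4

A width-4 tree decomposition is:
Bags: B1 = {3, 4, 6, 7, 8}  B2 = {3, 5, 6, 7, 8}  B3 = {0, 5, 6, 7, 8}  B4 = {2, 3, 4, 6, 7}  B5 = {1, 3, 4, 7, 8}
Tree: B1–B2, B2–B3, B1–B4, B1–B5
Each bag holds 5 vertices, so the decomposition has width 4, which upper-bounds the treewidth. Conversely, {0, 5, 6, 7, 8} is a clique of size 5, and the vertices of any clique must share a bag in every tree decomposition; so some bag has ≥ 5 vertices and tw(G) ≥ 4. Therefore the treewidth is 4.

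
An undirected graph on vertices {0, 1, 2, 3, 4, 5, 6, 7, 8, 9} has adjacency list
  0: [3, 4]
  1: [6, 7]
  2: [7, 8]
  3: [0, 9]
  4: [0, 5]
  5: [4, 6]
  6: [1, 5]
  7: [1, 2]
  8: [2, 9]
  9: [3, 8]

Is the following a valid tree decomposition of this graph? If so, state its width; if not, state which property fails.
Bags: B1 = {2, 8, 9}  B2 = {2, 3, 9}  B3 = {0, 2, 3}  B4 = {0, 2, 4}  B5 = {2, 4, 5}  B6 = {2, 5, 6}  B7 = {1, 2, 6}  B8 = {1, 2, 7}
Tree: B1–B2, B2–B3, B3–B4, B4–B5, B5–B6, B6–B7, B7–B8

Every vertex of G appears in some bag (union = {0, 1, 2, 3, 4, 5, 6, 7, 8, 9}); every edge is covered by a bag; and for each vertex v the set of bags containing v is connected in the bag tree. The decomposition is therefore valid. The largest bag has 3 vertices, so the width is 2.

Yes; width 2.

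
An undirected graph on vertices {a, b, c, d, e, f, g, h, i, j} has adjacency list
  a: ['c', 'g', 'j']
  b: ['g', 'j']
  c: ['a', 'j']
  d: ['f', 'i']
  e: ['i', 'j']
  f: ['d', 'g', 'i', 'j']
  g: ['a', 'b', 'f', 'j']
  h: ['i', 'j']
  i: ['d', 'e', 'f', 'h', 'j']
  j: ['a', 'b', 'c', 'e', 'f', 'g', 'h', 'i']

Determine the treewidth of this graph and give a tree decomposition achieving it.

Treewidth 2.
One optimal decomposition is:
Bags: B1 = {f, g, j}  B2 = {a, g, j}  B3 = {f, i, j}  B4 = {e, i, j}  B5 = {h, i, j}  B6 = {b, g, j}  B7 = {d, f, i}  B8 = {a, c, j}
Tree: B1–B2, B1–B3, B3–B4, B4–B5, B2–B6, B3–B7, B2–B8

Each bag holds 3 vertices, so the decomposition has width 2, which upper-bounds the treewidth. On the other hand G contains the 3-clique {d, f, i}. A clique must lie in a single bag of any decomposition, so no decomposition can have width below 2. The upper and lower bounds meet at 2, so that is the treewidth.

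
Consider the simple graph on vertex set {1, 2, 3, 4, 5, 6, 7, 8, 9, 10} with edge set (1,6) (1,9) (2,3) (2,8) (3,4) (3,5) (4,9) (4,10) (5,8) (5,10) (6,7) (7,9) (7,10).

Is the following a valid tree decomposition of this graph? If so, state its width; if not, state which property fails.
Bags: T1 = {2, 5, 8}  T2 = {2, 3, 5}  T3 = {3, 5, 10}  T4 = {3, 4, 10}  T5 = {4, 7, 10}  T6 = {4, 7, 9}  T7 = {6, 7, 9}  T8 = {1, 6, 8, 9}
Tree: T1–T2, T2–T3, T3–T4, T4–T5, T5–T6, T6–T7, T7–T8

No — bags containing vertex 8 are not connected in the tree.

A tree decomposition must satisfy three properties: every vertex lies in some bag; for every edge, both endpoints lie together in some bag; and for every vertex, the bags containing it form a connected subtree. Here bags containing vertex 8 are not connected in the tree, so the decomposition is invalid.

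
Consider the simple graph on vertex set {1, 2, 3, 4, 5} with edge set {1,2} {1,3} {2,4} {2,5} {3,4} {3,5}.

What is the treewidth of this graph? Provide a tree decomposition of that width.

Treewidth 2.
One such decomposition:
Bags: B1 = {2, 3, 5}  B2 = {2, 3, 4}  B3 = {1, 2, 3}
Tree: B1–B2, B2–B3

The largest bag has 3 vertices, giving width 2; this decomposition certifies tw(G) ≤ 2. The edges 3–5–2–4–3 form a cycle, so G is not a tree and its treewidth is at least 2. Hence tw(G) = 2 exactly.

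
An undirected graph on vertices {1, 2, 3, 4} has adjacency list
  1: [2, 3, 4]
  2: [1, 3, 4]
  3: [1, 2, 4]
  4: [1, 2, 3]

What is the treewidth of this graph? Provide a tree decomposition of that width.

A single bag containing all 4 vertices is trivially a valid decomposition of width 3. On the other hand G contains the 4-clique {1, 2, 3, 4}. A clique must lie in a single bag of any decomposition, so no decomposition can have width below 3. The upper and lower bounds meet at 3, so that is the treewidth.

Treewidth 3.
Bags: B1 = {1, 2, 3, 4}
Tree: (single bag)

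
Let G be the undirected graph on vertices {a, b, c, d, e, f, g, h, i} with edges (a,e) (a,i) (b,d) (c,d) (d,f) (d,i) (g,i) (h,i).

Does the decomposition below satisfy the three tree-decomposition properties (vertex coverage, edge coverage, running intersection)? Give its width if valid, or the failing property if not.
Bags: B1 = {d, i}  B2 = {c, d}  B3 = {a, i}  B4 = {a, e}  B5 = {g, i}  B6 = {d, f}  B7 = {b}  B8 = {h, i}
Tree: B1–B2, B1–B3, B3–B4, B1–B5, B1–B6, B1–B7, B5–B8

A tree decomposition must satisfy three properties: every vertex lies in some bag; for every edge, both endpoints lie together in some bag; and for every vertex, the bags containing it form a connected subtree. Here edge (d,b) lies in no bag, so the decomposition is invalid.

No — edge (d,b) lies in no bag.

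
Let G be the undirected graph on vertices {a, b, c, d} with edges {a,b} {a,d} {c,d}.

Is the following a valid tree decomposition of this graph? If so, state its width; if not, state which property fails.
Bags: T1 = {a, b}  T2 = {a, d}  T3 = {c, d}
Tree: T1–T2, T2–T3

Yes; width 1.

Checking the three conditions: (i) the bags cover all of {a, b, c, d}; (ii) for each edge, some bag contains both endpoints; (iii) the bags containing any fixed vertex form a subtree. All hold, so the decomposition is valid with width 2 − 1 = 1.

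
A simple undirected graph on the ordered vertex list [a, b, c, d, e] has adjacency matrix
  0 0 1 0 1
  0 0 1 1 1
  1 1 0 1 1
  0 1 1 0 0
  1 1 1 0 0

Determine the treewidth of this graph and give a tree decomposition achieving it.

The largest bag has 3 vertices, giving width 2; this decomposition certifies tw(G) ≤ 2. For the lower bound, the 3 vertices {b, c, d} are pairwise adjacent, and any tree decomposition puts a clique entirely inside one bag — forcing width ≥ 2. Hence tw(G) = 2 exactly.

Treewidth 2.
One such decomposition:
Bags: B1 = {b, c, e}  B2 = {a, c, e}  B3 = {b, c, d}
Tree: B1–B2, B1–B3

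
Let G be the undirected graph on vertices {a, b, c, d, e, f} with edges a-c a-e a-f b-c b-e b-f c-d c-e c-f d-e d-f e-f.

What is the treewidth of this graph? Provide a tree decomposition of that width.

Each bag holds 4 vertices, so the decomposition has width 3, which upper-bounds the treewidth. For the lower bound, the 4 vertices {c, d, e, f} are pairwise adjacent, and any tree decomposition puts a clique entirely inside one bag — forcing width ≥ 3. Combining the bounds, tw(G) = 3.

Treewidth 3.
One optimal decomposition is:
Bags: B1 = {a, c, e, f}  B2 = {c, d, e, f}  B3 = {b, c, e, f}
Tree: B1–B2, B2–B3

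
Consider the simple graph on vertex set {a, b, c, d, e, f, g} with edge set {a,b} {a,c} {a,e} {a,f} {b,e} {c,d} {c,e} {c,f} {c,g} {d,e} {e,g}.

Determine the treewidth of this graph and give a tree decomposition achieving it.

Treewidth 2.
Bags: B1 = {c, e, g}  B2 = {a, c, e}  B3 = {c, d, e}  B4 = {a, b, e}  B5 = {a, c, f}
Tree: B1–B2, B2–B3, B2–B4, B2–B5

Each bag holds 3 vertices, so the decomposition has width 2, which upper-bounds the treewidth. On the other hand G contains the 3-clique {c, d, e}. A clique must lie in a single bag of any decomposition, so no decomposition can have width below 2. Therefore the treewidth is 2.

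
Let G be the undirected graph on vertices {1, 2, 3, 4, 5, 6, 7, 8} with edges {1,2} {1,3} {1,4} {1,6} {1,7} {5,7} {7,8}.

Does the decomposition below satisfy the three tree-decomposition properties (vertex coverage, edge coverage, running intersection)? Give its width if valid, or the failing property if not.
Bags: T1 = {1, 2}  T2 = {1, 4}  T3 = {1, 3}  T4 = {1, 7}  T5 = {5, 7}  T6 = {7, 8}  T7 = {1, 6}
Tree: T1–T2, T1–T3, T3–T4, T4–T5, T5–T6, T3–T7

Checking the three conditions: (i) the bags cover all of {1, 2, 3, 4, 5, 6, 7, 8}; (ii) for each edge, some bag contains both endpoints; (iii) the bags containing any fixed vertex form a subtree. All hold, so the decomposition is valid with width 2 − 1 = 1.

Yes; width 1.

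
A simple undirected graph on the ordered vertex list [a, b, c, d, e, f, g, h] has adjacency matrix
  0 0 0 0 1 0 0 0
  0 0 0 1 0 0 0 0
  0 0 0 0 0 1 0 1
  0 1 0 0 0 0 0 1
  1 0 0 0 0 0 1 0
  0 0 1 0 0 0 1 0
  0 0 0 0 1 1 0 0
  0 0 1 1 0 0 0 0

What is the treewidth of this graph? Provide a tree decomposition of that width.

The largest bag has 2 vertices, giving width 1; this decomposition certifies tw(G) ≤ 1. G has an edge, so its treewidth is at least 1. Hence tw(G) = 1 exactly.

Treewidth 1.
One such decomposition:
Bags: B1 = {b, d}  B2 = {d, h}  B3 = {c, h}  B4 = {c, f}  B5 = {f, g}  B6 = {e, g}  B7 = {a, e}
Tree: B1–B2, B2–B3, B3–B4, B4–B5, B5–B6, B6–B7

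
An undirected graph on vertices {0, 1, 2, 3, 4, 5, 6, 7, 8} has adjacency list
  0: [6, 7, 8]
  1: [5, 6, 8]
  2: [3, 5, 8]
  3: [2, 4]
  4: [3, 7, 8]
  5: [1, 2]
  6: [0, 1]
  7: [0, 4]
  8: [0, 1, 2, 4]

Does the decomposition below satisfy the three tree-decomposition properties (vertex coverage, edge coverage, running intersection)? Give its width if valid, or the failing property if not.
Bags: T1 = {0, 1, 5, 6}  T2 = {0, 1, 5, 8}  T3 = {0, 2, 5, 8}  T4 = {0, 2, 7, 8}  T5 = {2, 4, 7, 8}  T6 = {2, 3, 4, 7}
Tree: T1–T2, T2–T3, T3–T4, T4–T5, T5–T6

Yes; width 3.

Every vertex of G appears in some bag (union = {0, 1, 2, 3, 4, 5, 6, 7, 8}); every edge is covered by a bag; and for each vertex v the set of bags containing v is connected in the bag tree. The decomposition is therefore valid. The largest bag has 4 vertices, so the width is 3.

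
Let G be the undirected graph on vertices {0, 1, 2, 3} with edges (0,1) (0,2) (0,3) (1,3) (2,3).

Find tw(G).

2

A width-2 tree decomposition is:
Bags: B1 = {0, 1, 3}  B2 = {0, 2, 3}
Tree: B1–B2
The largest bag has 3 vertices, giving width 2; this decomposition certifies tw(G) ≤ 2. For the lower bound, the 3 vertices {0, 1, 3} are pairwise adjacent, and any tree decomposition puts a clique entirely inside one bag — forcing width ≥ 2. Hence tw(G) = 2 exactly.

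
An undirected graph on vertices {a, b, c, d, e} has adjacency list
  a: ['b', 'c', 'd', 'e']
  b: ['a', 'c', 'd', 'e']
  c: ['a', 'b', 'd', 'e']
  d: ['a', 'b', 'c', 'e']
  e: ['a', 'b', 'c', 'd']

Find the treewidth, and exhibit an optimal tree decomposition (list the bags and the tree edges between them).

Treewidth 4.
One optimal decomposition is:
Bags: B1 = {a, b, c, d, e}
Tree: (single bag)

A single bag containing all 5 vertices is trivially a valid decomposition of width 4. On the other hand G contains the 5-clique {a, b, c, d, e}. A clique must lie in a single bag of any decomposition, so no decomposition can have width below 4. Hence tw(G) = 4 exactly.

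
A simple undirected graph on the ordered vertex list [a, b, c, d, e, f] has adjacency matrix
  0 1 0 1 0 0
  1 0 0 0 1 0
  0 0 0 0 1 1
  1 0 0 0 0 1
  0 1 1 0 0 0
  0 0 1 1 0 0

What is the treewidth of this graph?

A width-2 tree decomposition is:
Bags: B1 = {c, d, f}  B2 = {c, d, e}  B3 = {b, d, e}  B4 = {a, b, d}
Tree: B1–B2, B2–B3, B3–B4
Each bag holds 3 vertices, so the decomposition has width 2, which upper-bounds the treewidth. The edges d–f–c–e–b–a–d form a cycle, so G is not a tree and its treewidth is at least 2. The upper and lower bounds meet at 2, so that is the treewidth.

2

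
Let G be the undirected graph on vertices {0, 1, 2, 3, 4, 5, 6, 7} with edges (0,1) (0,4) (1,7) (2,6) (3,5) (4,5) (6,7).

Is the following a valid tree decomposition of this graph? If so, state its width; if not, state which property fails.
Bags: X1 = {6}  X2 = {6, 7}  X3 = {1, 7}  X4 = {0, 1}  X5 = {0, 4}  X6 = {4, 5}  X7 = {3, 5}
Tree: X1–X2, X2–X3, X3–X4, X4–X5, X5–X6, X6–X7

A tree decomposition must satisfy three properties: every vertex lies in some bag; for every edge, both endpoints lie together in some bag; and for every vertex, the bags containing it form a connected subtree. Here vertex 2 appears in no bag, so the decomposition is invalid.

No — vertex 2 appears in no bag.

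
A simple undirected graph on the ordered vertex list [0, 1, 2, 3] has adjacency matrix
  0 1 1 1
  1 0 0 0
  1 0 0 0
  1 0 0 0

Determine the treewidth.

1

A width-1 tree decomposition is:
Bags: B1 = {0, 2}  B2 = {0, 1}  B3 = {0, 3}
Tree: B1–B2, B1–B3
The largest bag has 2 vertices, giving width 1; this decomposition certifies tw(G) ≤ 1. G has an edge, so its treewidth is at least 1. Combining the bounds, tw(G) = 1.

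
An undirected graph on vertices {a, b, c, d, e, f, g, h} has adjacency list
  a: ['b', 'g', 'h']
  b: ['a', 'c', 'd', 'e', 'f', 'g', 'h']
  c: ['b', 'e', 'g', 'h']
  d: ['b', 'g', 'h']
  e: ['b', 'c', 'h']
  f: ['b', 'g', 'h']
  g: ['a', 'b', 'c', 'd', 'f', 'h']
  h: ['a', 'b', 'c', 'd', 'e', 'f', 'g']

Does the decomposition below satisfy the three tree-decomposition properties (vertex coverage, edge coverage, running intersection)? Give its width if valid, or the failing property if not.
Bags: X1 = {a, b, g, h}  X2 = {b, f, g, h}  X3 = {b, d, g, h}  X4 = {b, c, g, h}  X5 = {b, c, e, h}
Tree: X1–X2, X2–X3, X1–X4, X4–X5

Yes; width 3.

Vertex coverage: the bags together contain {a, b, c, d, e, f, g, h}, the full vertex set. Edge coverage: each edge of G has both endpoints in at least one bag. Running intersection: for every vertex, the bags containing it form a connected subtree. All three properties hold, so this is a valid tree decomposition of width max|bag| − 1 = 3, and hence tw(G) ≤ 3.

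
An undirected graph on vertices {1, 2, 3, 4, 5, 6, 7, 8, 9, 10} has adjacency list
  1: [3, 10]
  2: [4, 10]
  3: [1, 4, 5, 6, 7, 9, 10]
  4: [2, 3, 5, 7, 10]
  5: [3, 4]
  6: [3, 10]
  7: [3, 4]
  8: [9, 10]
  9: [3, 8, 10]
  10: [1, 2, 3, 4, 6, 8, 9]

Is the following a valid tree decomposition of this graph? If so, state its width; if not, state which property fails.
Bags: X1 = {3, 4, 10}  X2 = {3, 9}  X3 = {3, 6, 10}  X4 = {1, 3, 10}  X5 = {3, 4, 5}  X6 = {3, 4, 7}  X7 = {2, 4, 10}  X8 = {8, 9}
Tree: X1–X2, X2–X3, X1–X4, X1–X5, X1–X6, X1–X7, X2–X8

A tree decomposition must satisfy three properties: every vertex lies in some bag; for every edge, both endpoints lie together in some bag; and for every vertex, the bags containing it form a connected subtree. Here edge (10,9) lies in no bag, so the decomposition is invalid.

No — edge (10,9) lies in no bag.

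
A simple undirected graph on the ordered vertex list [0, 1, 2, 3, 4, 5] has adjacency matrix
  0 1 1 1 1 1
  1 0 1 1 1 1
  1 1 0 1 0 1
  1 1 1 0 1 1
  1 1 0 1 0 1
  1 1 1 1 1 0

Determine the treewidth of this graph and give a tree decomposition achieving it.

Each bag holds 5 vertices, so the decomposition has width 4, which upper-bounds the treewidth. On the other hand G contains the 5-clique {0, 1, 2, 3, 5}. A clique must lie in a single bag of any decomposition, so no decomposition can have width below 4. Combining the bounds, tw(G) = 4.

Treewidth 4.
One such decomposition:
Bags: B1 = {0, 1, 2, 3, 5}  B2 = {0, 1, 3, 4, 5}
Tree: B1–B2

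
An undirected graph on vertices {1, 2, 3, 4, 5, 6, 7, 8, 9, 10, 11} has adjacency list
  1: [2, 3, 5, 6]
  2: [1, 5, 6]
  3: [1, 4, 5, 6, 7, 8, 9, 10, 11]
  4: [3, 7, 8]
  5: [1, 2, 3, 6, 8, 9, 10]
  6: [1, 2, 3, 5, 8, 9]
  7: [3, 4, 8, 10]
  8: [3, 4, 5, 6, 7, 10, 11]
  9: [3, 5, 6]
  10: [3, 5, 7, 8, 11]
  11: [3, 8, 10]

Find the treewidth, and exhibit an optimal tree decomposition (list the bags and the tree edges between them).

Each bag holds 4 vertices, so the decomposition has width 3, which upper-bounds the treewidth. On the other hand G contains the 4-clique {1, 2, 5, 6}. A clique must lie in a single bag of any decomposition, so no decomposition can have width below 3. The upper and lower bounds meet at 3, so that is the treewidth.

Treewidth 3.
One optimal decomposition is:
Bags: B1 = {3, 5, 8, 10}  B2 = {3, 7, 8, 10}  B3 = {3, 5, 6, 8}  B4 = {3, 5, 6, 9}  B5 = {1, 3, 5, 6}  B6 = {1, 2, 5, 6}  B7 = {3, 8, 10, 11}  B8 = {3, 4, 7, 8}
Tree: B1–B2, B1–B3, B3–B4, B4–B5, B5–B6, B1–B7, B2–B8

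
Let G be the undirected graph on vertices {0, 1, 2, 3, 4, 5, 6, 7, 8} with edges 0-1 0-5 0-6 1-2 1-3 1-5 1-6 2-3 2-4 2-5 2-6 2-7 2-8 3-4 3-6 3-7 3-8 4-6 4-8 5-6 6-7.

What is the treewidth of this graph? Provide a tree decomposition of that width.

Every bag has size at most 4, so the width is 4 − 1 = 3 and tw(G) ≤ 3. For the lower bound, the 4 vertices {0, 1, 5, 6} are pairwise adjacent, and any tree decomposition puts a clique entirely inside one bag — forcing width ≥ 3. Combining the bounds, tw(G) = 3.

Treewidth 3.
One optimal decomposition is:
Bags: B1 = {1, 2, 3, 6}  B2 = {1, 2, 5, 6}  B3 = {2, 3, 4, 6}  B4 = {0, 1, 5, 6}  B5 = {2, 3, 6, 7}  B6 = {2, 3, 4, 8}
Tree: B1–B2, B1–B3, B2–B4, B1–B5, B3–B6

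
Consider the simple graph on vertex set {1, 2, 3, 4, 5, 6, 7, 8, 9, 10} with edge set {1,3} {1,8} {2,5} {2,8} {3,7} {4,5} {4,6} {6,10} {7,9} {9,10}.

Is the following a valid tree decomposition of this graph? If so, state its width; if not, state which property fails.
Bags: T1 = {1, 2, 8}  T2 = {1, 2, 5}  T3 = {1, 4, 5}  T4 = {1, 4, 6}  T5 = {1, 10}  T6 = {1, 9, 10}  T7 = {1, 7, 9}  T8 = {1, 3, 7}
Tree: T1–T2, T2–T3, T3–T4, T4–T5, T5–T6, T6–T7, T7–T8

No — edge (6,10) lies in no bag.

A tree decomposition must satisfy three properties: every vertex lies in some bag; for every edge, both endpoints lie together in some bag; and for every vertex, the bags containing it form a connected subtree. Here edge (6,10) lies in no bag, so the decomposition is invalid.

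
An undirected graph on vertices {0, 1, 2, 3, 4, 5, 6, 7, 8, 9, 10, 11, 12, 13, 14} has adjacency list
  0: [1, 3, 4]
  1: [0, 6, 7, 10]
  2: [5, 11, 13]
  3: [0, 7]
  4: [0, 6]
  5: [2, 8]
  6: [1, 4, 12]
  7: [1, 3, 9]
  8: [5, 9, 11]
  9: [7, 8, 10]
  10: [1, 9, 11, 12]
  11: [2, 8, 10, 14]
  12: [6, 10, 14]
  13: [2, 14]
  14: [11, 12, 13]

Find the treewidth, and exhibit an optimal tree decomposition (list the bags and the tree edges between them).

Every bag has size at most 4, so the width is 4 − 1 = 3 and tw(G) ≤ 3. For the lower bound: the 4 vertex sets {0,3,4}, {7}, {1}, {6,9,10,12} are disjoint, each induces a connected subgraph, and every pair is joined by at least one edge of G. Contracting each set to a single vertex therefore yields K_{4} as a minor, and since treewidth is minor-monotone, tw(G) ≥ tw(K_{4}) = 3. Hence tw(G) = 3 exactly.

Treewidth 3.
One optimal decomposition is:
Bags: B1 = {0, 3, 4, 7}  B2 = {0, 1, 4, 7}  B3 = {1, 4, 6, 7}  B4 = {1, 6, 7, 9}  B5 = {1, 6, 9, 10}  B6 = {6, 9, 10, 12}  B7 = {8, 9, 10, 12}  B8 = {8, 10, 11, 12}  B9 = {8, 11, 12, 14}  B10 = {5, 8, 11, 14}  B11 = {2, 5, 11, 14}  B12 = {2, 5, 13, 14}
Tree: B1–B2, B2–B3, B3–B4, B4–B5, B5–B6, B6–B7, B7–B8, B8–B9, B9–B10, B10–B11, B11–B12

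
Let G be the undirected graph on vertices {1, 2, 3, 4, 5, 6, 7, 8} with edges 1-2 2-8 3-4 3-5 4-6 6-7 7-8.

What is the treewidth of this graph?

1

A width-1 tree decomposition is:
Bags: B1 = {1, 2}  B2 = {2, 8}  B3 = {7, 8}  B4 = {6, 7}  B5 = {4, 6}  B6 = {3, 4}  B7 = {3, 5}
Tree: B1–B2, B2–B3, B3–B4, B4–B5, B5–B6, B6–B7
The largest bag has 2 vertices, giving width 1; this decomposition certifies tw(G) ≤ 1. Any graph with an edge has treewidth ≥ 1, and G has the edge 1–2. The upper and lower bounds meet at 1, so that is the treewidth.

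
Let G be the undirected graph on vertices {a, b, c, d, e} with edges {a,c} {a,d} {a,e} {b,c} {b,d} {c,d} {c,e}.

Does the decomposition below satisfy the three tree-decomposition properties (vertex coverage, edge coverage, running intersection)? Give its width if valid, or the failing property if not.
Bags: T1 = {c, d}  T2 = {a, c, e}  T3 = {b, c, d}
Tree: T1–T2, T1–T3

No — edge (a,d) lies in no bag.

A tree decomposition must satisfy three properties: every vertex lies in some bag; for every edge, both endpoints lie together in some bag; and for every vertex, the bags containing it form a connected subtree. Here edge (a,d) lies in no bag, so the decomposition is invalid.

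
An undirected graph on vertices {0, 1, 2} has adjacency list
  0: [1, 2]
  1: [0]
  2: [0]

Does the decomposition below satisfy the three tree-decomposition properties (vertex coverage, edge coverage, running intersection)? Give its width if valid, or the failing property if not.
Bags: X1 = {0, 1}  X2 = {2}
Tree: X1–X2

A tree decomposition must satisfy three properties: every vertex lies in some bag; for every edge, both endpoints lie together in some bag; and for every vertex, the bags containing it form a connected subtree. Here edge (0,2) lies in no bag, so the decomposition is invalid.

No — edge (0,2) lies in no bag.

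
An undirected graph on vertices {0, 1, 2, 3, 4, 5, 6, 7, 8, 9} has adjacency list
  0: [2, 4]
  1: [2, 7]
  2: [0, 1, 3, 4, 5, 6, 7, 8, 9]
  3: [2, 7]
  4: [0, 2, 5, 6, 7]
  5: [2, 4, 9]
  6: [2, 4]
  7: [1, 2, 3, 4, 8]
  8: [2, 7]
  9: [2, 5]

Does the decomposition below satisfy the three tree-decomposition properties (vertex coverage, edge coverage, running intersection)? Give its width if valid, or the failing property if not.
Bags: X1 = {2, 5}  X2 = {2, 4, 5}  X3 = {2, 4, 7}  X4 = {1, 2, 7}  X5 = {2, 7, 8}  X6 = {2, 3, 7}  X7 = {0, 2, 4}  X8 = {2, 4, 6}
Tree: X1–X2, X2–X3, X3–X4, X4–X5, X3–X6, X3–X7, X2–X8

A tree decomposition must satisfy three properties: every vertex lies in some bag; for every edge, both endpoints lie together in some bag; and for every vertex, the bags containing it form a connected subtree. Here vertex 9 appears in no bag, so the decomposition is invalid.

No — vertex 9 appears in no bag.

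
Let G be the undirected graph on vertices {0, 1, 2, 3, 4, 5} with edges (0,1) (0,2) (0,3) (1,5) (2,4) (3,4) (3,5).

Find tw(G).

A width-2 tree decomposition is:
Bags: B1 = {2, 3, 4}  B2 = {0, 2, 3}  B3 = {0, 3, 5}  B4 = {0, 1, 5}
Tree: B1–B2, B2–B3, B3–B4
Each bag holds 3 vertices, so the decomposition has width 2, which upper-bounds the treewidth. The edges 4–2–0–3–4 form a cycle, so G is not a tree and its treewidth is at least 2. Therefore the treewidth is 2.

2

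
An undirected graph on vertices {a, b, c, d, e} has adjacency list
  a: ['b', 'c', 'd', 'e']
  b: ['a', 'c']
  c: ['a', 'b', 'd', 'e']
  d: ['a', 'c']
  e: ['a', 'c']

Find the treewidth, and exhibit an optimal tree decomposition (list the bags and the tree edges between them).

Treewidth 2.
Bags: B1 = {a, c, d}  B2 = {a, c, e}  B3 = {a, b, c}
Tree: B1–B2, B2–B3

Every bag has size at most 3, so the width is 3 − 1 = 2 and tw(G) ≤ 2. On the other hand G contains the 3-clique {a, c, d}. A clique must lie in a single bag of any decomposition, so no decomposition can have width below 2. Hence tw(G) = 2 exactly.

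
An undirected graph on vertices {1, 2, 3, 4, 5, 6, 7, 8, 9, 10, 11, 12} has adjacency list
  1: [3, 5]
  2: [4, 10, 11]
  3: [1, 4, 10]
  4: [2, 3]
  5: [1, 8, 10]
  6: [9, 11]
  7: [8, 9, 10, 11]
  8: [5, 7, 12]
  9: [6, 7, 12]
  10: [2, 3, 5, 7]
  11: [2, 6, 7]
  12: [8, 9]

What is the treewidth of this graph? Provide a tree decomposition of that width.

The largest bag has 4 vertices, giving width 3; this decomposition certifies tw(G) ≤ 3. For the lower bound: the 4 vertex sets {6,9,12}, {8}, {7}, {2,5,10,11} are disjoint, each induces a connected subgraph, and every pair is joined by at least one edge of G. Contracting each set to a single vertex therefore yields K_{4} as a minor, and since treewidth is minor-monotone, tw(G) ≥ tw(K_{4}) = 3. Hence tw(G) = 3 exactly.

Treewidth 3.
Bags: B1 = {6, 8, 9, 12}  B2 = {6, 7, 8, 9}  B3 = {6, 7, 8, 11}  B4 = {5, 7, 8, 11}  B5 = {5, 7, 10, 11}  B6 = {2, 5, 10, 11}  B7 = {1, 2, 5, 10}  B8 = {1, 2, 3, 10}  B9 = {1, 2, 3, 4}
Tree: B1–B2, B2–B3, B3–B4, B4–B5, B5–B6, B6–B7, B7–B8, B8–B9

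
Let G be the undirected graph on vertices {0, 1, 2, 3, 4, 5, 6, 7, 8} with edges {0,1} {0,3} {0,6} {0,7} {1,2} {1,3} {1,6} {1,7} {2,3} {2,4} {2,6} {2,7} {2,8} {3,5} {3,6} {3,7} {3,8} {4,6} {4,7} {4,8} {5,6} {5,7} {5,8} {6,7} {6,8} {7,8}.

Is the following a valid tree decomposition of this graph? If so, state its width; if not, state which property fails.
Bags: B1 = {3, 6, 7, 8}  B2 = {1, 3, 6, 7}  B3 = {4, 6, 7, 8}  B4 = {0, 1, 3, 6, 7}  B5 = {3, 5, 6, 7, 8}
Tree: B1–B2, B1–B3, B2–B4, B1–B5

A tree decomposition must satisfy three properties: every vertex lies in some bag; for every edge, both endpoints lie together in some bag; and for every vertex, the bags containing it form a connected subtree. Here vertex 2 appears in no bag, so the decomposition is invalid.

No — vertex 2 appears in no bag.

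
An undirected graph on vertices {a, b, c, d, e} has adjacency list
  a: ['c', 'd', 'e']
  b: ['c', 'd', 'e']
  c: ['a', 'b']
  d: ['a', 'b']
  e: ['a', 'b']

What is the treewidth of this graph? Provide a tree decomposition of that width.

Treewidth 2.
Bags: B1 = {a, b, d}  B2 = {a, b, c}  B3 = {a, b, e}
Tree: B1–B2, B2–B3

The largest bag has 3 vertices, giving width 2; this decomposition certifies tw(G) ≤ 2. For the lower bound, G contains the cycle d–a–c–b–d, so G is not a forest; only forests have treewidth ≤ 1, hence tw(G) ≥ 2. Therefore the treewidth is 2.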